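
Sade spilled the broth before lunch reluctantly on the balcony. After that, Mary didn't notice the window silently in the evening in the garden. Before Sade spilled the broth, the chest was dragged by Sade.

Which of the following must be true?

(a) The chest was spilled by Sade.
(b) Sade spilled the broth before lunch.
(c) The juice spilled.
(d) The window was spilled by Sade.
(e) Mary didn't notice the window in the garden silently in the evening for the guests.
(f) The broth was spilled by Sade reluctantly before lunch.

(a) Not entailed — Sade spilled the broth, not the chest; the chest belongs to the dragging event.
(b) Entailed — this follows by dropping conjuncts from the spilling event's description.
(c) Not entailed — the broth is what spilled, not the juice.
(d) Not entailed — Sade spilled the broth, not the window; the window belongs to the noticing event.
(e) Entailed — under negation, adding a further restriction is entailed: if no such noticing event occurred, none occurred for the guests either.
(f) Entailed — this follows by dropping conjuncts from the spilling event's description.

(b), (e), (f)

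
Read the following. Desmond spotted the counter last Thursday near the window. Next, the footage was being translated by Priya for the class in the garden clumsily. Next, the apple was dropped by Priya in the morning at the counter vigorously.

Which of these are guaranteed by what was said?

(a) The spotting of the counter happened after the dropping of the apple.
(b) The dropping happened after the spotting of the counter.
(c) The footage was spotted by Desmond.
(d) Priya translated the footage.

(a) Not entailed — the narrative places the spotting before the dropping, not after.
(b) Entailed — the narrative places the spotting before the dropping.
(c) Not entailed — Desmond spotted the counter, not the footage; the footage belongs to the translating event.
(d) Not entailed — 'was translating' is progressive on an accomplishment; it does not entail the completed 'translated'.

(b)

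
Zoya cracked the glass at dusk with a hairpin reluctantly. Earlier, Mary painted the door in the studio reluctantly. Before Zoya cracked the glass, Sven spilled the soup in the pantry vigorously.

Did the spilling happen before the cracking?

The narrative orders the spilling before the cracking.

yes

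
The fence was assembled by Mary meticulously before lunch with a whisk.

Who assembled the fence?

'Mary' marks the agent of the assembling event.

Mary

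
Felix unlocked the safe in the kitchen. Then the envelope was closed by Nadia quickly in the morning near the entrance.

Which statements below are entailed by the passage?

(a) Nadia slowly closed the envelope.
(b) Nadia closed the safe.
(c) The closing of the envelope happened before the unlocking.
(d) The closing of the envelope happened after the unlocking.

(a) Not entailed — 'slowly' adds a manner not in (and inconsistent with) the original.
(b) Not entailed — Nadia closed the envelope, not the safe; the safe belongs to the unlocking event.
(c) Not entailed — the narrative places the unlocking before the closing, not after.
(d) Entailed — the narrative places the unlocking before the closing.

(d)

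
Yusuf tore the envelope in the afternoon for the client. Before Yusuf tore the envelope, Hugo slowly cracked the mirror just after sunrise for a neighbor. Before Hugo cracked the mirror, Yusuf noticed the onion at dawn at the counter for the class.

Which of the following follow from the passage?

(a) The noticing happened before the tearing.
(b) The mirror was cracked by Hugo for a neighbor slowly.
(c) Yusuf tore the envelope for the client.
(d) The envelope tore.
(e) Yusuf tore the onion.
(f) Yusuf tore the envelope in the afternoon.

(a), (b), (c), (d), (f)

(a) Entailed — the narrative places the noticing before the tearing.
(b) Entailed — the original entails any weakening of itself; this just drops 'just after sunrise'.
(c) Entailed — the original entails any weakening of itself; this just drops 'in the afternoon'.
(d) Entailed — 'Yusuf tore the envelope' is causative; it entails the inchoative 'the envelope tore'.
(e) Not entailed — Yusuf tore the envelope, not the onion; the onion belongs to the noticing event.
(f) Entailed — this follows by dropping conjuncts from the tearing event's description.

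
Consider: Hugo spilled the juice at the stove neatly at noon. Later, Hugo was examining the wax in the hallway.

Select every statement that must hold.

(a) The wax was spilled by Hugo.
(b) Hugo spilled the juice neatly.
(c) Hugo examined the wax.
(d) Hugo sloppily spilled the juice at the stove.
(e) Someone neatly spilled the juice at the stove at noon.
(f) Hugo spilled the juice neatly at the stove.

(b), (c), (e), (f)

(a) Not entailed — Hugo spilled the juice, not the wax; the wax belongs to the examining event.
(b) Entailed — every conjunct here is already in the original spilling event.
(c) Entailed — 'examine' is an activity; 'was examining' entails that some examining happened, so 'examined' holds.
(d) Not entailed — 'sloppily' adds a manner not in (and inconsistent with) the original.
(e) Entailed — generalizing the agent leaves a sub-description the original still satisfies.
(f) Entailed — this follows by dropping conjuncts from the spilling event's description.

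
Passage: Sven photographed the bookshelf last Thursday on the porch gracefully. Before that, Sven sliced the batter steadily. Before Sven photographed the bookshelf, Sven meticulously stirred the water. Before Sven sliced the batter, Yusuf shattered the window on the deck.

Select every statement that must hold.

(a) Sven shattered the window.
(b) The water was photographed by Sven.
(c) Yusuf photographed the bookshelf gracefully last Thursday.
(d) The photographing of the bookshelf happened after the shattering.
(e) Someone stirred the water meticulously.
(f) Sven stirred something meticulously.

(d), (e), (f)

(a) Not entailed — the passage has Yusuf shattering the window, not Sven.
(b) Not entailed — Sven photographed the bookshelf, not the water; the water belongs to the stirring event.
(c) Not entailed — the passage has Sven photographing the bookshelf, not Yusuf.
(d) Entailed — the narrative places the shattering before the photographing.
(e) Entailed — this follows by dropping conjuncts from the stirring event's description.
(f) Entailed — the original entails any weakening of itself; this just generalizes the patient.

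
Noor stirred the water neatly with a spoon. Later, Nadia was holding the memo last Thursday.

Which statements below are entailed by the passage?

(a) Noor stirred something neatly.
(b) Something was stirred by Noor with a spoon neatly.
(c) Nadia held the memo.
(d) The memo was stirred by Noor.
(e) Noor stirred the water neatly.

(a) Entailed — the original entails any weakening of itself; this just drops 'with a spoon' and generalizes the patient.
(b) Entailed — this follows by dropping conjuncts from the stirring event's description.
(c) Entailed — 'hold' is an activity; 'was holding' entails that some holding happened, so 'held' holds.
(d) Not entailed — Noor stirred the water, not the memo; the memo belongs to the holding event.
(e) Entailed — every conjunct here is already in the original stirring event.

(a), (b), (c), (e)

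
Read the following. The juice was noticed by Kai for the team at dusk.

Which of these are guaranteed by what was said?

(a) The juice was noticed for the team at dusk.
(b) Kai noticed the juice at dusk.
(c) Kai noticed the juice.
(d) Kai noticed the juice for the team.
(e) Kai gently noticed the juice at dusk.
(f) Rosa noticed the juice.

(a), (b), (c), (d)

(a) Entailed — the original entails any weakening of itself; this just generalizes the agent.
(b) Entailed — the original entails any weakening of itself; this just drops 'for the team'.
(c) Entailed — the original entails any weakening of itself; this just drops 'for the team', 'at dusk'.
(d) Entailed — the original entails any weakening of itself; this just drops 'at dusk'.
(e) Not entailed — 'gently' adds information not in the original event.
(f) Not entailed — the passage has Kai noticing the juice, not Rosa.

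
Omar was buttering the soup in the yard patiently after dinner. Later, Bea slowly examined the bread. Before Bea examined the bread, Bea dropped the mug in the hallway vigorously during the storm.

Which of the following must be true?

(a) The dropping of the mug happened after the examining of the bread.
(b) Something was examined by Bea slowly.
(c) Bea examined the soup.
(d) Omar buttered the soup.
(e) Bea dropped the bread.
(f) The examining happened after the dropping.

(b), (f)

(a) Not entailed — the narrative places the dropping before the examining, not after.
(b) Entailed — this follows by dropping conjuncts from the examining event's description.
(c) Not entailed — Bea examined the bread, not the soup; the soup belongs to the buttering event.
(d) Not entailed — 'was buttering' is progressive on an accomplishment; it does not entail the completed 'buttered'.
(e) Not entailed — Bea dropped the mug, not the bread; the bread belongs to the examining event.
(f) Entailed — the narrative places the dropping before the examining.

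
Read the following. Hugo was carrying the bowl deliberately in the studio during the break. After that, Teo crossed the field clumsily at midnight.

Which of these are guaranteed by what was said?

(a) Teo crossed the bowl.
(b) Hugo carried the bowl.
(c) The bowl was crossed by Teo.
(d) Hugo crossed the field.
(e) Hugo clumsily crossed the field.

(a) Not entailed — Teo crossed the field, not the bowl; the bowl belongs to the carrying event.
(b) Entailed — 'carry' is an activity; 'was carrying' entails that some carrying happened, so 'carried' holds.
(c) Not entailed — Teo crossed the field, not the bowl; the bowl belongs to the carrying event.
(d) Not entailed — the passage has Teo crossing the field, not Hugo.
(e) Not entailed — the passage has Teo crossing the field, not Hugo.

(b)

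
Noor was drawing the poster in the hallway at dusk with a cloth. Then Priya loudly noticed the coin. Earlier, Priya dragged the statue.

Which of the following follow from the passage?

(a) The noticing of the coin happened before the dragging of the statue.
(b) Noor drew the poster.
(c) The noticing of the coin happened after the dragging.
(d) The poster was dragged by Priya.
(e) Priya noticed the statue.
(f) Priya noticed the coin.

(c), (f)

(a) Not entailed — the narrative places the dragging before the noticing, not after.
(b) Not entailed — 'was drawing' is progressive on an accomplishment; it does not entail the completed 'drew'.
(c) Entailed — the narrative places the dragging before the noticing.
(d) Not entailed — Priya dragged the statue, not the poster; the poster belongs to the drawing event.
(e) Not entailed — Priya noticed the coin, not the statue; the statue belongs to the dragging event.
(f) Entailed — dropping 'loudly' leaves a sub-description the original still satisfies.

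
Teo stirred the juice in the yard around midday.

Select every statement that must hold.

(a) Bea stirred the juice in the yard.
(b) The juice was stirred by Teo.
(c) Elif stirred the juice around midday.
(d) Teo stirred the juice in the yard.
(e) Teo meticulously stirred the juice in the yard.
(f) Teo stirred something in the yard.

(b), (d), (f)

(a) Not entailed — the passage has Teo stirring the juice, not Bea.
(b) Entailed — this follows by dropping conjuncts from the stirring event's description.
(c) Not entailed — the passage has Teo stirring the juice, not Elif.
(d) Entailed — every conjunct here is already in the original stirring event.
(e) Not entailed — 'meticulously' adds information not in the original event.
(f) Entailed — the original entails any weakening of itself; this just drops 'around midday' and generalizes the patient.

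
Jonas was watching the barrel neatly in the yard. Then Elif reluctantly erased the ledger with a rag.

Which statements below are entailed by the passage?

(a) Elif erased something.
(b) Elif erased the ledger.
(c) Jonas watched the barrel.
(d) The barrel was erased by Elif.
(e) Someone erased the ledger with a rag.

(a), (b), (c), (e)

(a) Entailed — dropping 'reluctantly', 'with a rag' and generalizing the patient leaves a sub-description the original still satisfies.
(b) Entailed — the original entails any weakening of itself; this just drops 'reluctantly', 'with a rag'.
(c) Entailed — 'watch' is an activity; 'was watching' entails that some watching happened, so 'watched' holds.
(d) Not entailed — Elif erased the ledger, not the barrel; the barrel belongs to the watching event.
(e) Entailed — the original entails any weakening of itself; this just drops 'reluctantly' and generalizes the agent.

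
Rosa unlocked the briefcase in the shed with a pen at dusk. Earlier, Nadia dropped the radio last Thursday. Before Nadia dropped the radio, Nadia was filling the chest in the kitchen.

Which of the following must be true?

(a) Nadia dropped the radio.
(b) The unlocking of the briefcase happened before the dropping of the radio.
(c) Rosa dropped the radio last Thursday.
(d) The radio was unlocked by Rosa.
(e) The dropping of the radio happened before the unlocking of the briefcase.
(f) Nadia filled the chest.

(a), (e)

(a) Entailed — dropping 'last Thursday' leaves a sub-description the original still satisfies.
(b) Not entailed — the narrative places the dropping before the unlocking, not after.
(c) Not entailed — the passage has Nadia dropping the radio, not Rosa.
(d) Not entailed — Rosa unlocked the briefcase, not the radio; the radio belongs to the dropping event.
(e) Entailed — the narrative places the dropping before the unlocking.
(f) Not entailed — 'was filling' is progressive on an accomplishment; it does not entail the completed 'filled'.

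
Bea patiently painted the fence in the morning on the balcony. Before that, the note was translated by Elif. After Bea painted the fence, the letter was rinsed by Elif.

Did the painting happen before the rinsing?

The narrative orders the painting before the rinsing.

yes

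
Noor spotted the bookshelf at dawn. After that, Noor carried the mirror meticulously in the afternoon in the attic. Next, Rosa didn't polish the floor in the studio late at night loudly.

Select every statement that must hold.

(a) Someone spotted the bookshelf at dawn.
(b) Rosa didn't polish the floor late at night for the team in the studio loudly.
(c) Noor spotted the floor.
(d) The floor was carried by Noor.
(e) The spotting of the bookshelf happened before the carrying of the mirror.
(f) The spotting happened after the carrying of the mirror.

(a) Entailed — generalizing the agent leaves a sub-description the original still satisfies.
(b) Entailed — under negation, adding a further restriction is entailed: if no such polishing event occurred, none occurred for the team either.
(c) Not entailed — Noor spotted the bookshelf, not the floor; the floor belongs to the polishing event.
(d) Not entailed — Noor carried the mirror, not the floor; the floor belongs to the polishing event.
(e) Entailed — the narrative places the spotting before the carrying.
(f) Not entailed — the narrative places the spotting before the carrying, not after.

(a), (b), (e)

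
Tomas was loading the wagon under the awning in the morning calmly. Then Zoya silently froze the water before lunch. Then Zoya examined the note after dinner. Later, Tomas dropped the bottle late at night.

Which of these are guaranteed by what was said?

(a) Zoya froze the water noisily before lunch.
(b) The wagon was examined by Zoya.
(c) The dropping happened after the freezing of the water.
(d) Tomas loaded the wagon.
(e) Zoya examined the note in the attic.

(c)

(a) Not entailed — 'noisily' adds a manner not in (and inconsistent with) the original.
(b) Not entailed — Zoya examined the note, not the wagon; the wagon belongs to the loading event.
(c) Entailed — the narrative places the freezing before the dropping.
(d) Not entailed — 'was loading' is progressive on an accomplishment; it does not entail the completed 'loaded'.
(e) Not entailed — 'in the attic' adds information not in the original event.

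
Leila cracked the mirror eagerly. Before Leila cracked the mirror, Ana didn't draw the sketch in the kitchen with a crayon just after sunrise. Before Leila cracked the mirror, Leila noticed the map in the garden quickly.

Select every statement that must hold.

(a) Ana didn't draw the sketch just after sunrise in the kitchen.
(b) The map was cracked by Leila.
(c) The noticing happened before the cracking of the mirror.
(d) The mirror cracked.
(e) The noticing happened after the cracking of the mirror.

(c), (d)

(a) Not entailed — dropping 'with a crayon' under negation is not valid — the original leaves open that Ana drew the sketch some other way.
(b) Not entailed — Leila cracked the mirror, not the map; the map belongs to the noticing event.
(c) Entailed — the narrative places the noticing before the cracking.
(d) Entailed — 'Leila cracked the mirror' is causative; it entails the inchoative 'the mirror cracked'.
(e) Not entailed — the narrative places the noticing before the cracking, not after.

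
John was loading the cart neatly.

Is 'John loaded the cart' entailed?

'was loading' is progressive; for an accomplishment like 'load the cart', it doesn't entail completion.

no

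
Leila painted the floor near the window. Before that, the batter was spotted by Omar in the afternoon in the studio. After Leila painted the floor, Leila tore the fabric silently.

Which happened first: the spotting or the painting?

the spotting

The connectives place the spotting before the painting.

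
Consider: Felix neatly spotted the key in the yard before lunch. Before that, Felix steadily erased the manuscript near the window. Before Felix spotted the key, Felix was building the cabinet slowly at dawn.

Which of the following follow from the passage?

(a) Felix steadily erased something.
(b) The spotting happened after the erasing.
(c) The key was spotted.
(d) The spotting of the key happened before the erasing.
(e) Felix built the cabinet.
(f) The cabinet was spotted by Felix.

(a) Entailed — dropping 'near the window' and generalizing the patient leaves a sub-description the original still satisfies.
(b) Entailed — the narrative places the erasing before the spotting.
(c) Entailed — every conjunct here is already in the original spotting event.
(d) Not entailed — the narrative places the erasing before the spotting, not after.
(e) Not entailed — 'was building' is progressive on an accomplishment; it does not entail the completed 'built'.
(f) Not entailed — Felix spotted the key, not the cabinet; the cabinet belongs to the building event.

(a), (b), (c)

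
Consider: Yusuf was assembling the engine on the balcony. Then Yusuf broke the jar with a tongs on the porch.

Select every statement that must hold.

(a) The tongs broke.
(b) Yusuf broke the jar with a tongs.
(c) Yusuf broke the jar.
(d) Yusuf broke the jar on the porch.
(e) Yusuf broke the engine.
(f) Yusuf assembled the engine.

(a) Not entailed — the jar is what broke, not the tongs.
(b) Entailed — every conjunct here is already in the original breaking event.
(c) Entailed — the original entails any weakening of itself; this just drops 'with a tongs', 'on the porch'.
(d) Entailed — this follows by dropping conjuncts from the breaking event's description.
(e) Not entailed — Yusuf broke the jar, not the engine; the engine belongs to the assembling event.
(f) Not entailed — 'was assembling' is progressive on an accomplishment; it does not entail the completed 'assembled'.

(b), (c), (d)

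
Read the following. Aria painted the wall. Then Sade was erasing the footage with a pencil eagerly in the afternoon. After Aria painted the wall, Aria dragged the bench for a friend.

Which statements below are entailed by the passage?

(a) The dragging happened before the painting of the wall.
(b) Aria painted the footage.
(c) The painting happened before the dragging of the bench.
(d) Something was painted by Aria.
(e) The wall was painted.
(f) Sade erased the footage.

(c), (d), (e)

(a) Not entailed — the narrative places the painting before the dragging, not after.
(b) Not entailed — Aria painted the wall, not the footage; the footage belongs to the erasing event.
(c) Entailed — the narrative places the painting before the dragging.
(d) Entailed — the original entails any weakening of itself; this just generalizes the patient.
(e) Entailed — every conjunct here is already in the original painting event.
(f) Not entailed — 'was erasing' is progressive on an accomplishment; it does not entail the completed 'erased'.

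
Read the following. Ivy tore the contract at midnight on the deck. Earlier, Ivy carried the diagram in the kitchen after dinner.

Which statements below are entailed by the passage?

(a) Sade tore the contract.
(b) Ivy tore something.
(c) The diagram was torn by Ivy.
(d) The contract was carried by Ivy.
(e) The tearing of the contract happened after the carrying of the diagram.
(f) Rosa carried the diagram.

(a) Not entailed — the passage has Ivy tearing the contract, not Sade.
(b) Entailed — dropping 'at midnight', 'on the deck' and generalizing the patient leaves a sub-description the original still satisfies.
(c) Not entailed — Ivy tore the contract, not the diagram; the diagram belongs to the carrying event.
(d) Not entailed — Ivy carried the diagram, not the contract; the contract belongs to the tearing event.
(e) Entailed — the narrative places the carrying before the tearing.
(f) Not entailed — the passage has Ivy carrying the diagram, not Rosa.

(b), (e)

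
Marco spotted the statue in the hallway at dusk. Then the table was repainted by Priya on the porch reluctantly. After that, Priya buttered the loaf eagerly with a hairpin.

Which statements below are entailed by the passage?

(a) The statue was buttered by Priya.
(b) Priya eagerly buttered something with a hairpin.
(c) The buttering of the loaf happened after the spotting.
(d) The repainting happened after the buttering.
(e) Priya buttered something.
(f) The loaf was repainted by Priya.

(a) Not entailed — Priya buttered the loaf, not the statue; the statue belongs to the spotting event.
(b) Entailed — the original entails any weakening of itself; this just generalizes the patient.
(c) Entailed — the narrative places the spotting before the buttering.
(d) Not entailed — the narrative places the repainting before the buttering, not after.
(e) Entailed — dropping 'eagerly', 'with a hairpin' and generalizing the patient leaves a sub-description the original still satisfies.
(f) Not entailed — Priya repainted the table, not the loaf; the loaf belongs to the buttering event.

(b), (c), (e)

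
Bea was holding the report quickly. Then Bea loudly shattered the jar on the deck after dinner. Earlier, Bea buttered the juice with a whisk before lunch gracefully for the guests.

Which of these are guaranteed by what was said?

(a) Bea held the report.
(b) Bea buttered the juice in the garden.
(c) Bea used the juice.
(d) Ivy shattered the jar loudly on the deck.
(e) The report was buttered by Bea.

(a) Entailed — 'hold' is an activity; 'was holding' entails that some holding happened, so 'held' holds.
(b) Not entailed — 'in the garden' adds information not in the original event.
(c) Not entailed — the juice is the patient, not an instrument — Bea used a whisk.
(d) Not entailed — the passage has Bea shattering the jar, not Ivy.
(e) Not entailed — Bea buttered the juice, not the report; the report belongs to the holding event.

(a)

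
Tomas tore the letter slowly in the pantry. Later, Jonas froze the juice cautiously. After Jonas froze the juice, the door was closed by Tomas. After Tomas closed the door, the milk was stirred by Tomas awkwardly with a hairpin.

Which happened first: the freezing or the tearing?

The connectives place the tearing before the freezing.

the tearing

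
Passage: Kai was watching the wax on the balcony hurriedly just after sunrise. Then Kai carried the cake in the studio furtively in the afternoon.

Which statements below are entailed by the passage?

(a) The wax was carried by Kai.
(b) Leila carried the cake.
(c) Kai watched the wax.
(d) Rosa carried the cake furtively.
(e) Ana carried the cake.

(c)

(a) Not entailed — Kai carried the cake, not the wax; the wax belongs to the watching event.
(b) Not entailed — the passage has Kai carrying the cake, not Leila.
(c) Entailed — 'watch' is an activity; 'was watching' entails that some watching happened, so 'watched' holds.
(d) Not entailed — the passage has Kai carrying the cake, not Rosa.
(e) Not entailed — the passage has Kai carrying the cake, not Ana.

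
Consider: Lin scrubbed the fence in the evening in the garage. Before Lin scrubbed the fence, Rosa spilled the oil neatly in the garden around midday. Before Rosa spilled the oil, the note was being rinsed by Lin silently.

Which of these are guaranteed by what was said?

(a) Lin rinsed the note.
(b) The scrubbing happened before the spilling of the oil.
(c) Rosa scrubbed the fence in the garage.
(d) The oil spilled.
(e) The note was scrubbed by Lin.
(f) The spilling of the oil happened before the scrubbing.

(a) Entailed — 'rinse' is an activity; 'was rinsing' entails that some rinsing happened, so 'rinsed' holds.
(b) Not entailed — the narrative places the spilling before the scrubbing, not after.
(c) Not entailed — the passage has Lin scrubbing the fence, not Rosa.
(d) Entailed — 'Rosa spilled the oil' is causative; it entails the inchoative 'the oil spilled'.
(e) Not entailed — Lin scrubbed the fence, not the note; the note belongs to the rinsing event.
(f) Entailed — the narrative places the spilling before the scrubbing.

(a), (d), (f)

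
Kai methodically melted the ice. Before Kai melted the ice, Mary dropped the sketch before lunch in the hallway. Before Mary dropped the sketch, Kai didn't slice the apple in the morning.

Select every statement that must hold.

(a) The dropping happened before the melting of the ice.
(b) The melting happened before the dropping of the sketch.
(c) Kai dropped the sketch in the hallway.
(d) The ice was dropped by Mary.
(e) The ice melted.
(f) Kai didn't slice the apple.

(a) Entailed — the narrative places the dropping before the melting.
(b) Not entailed — the narrative places the dropping before the melting, not after.
(c) Not entailed — the passage has Mary dropping the sketch, not Kai.
(d) Not entailed — Mary dropped the sketch, not the ice; the ice belongs to the melting event.
(e) Entailed — 'Kai melted the ice' is causative; it entails the inchoative 'the ice melted'.
(f) Not entailed — dropping 'in the morning' under negation is not valid — the original leaves open that Kai sliced the apple some other way.

(a), (e)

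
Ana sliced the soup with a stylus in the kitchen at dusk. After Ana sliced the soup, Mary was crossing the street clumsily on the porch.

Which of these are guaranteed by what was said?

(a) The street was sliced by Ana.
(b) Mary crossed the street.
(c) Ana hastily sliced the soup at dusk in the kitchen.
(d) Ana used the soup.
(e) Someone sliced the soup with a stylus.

(a) Not entailed — Ana sliced the soup, not the street; the street belongs to the crossing event.
(b) Not entailed — 'was crossing' is progressive on an accomplishment; it does not entail the completed 'crossed'.
(c) Not entailed — 'hastily' adds information not in the original event.
(d) Not entailed — the soup is the patient, not an instrument — Ana used a stylus.
(e) Entailed — this follows by dropping conjuncts from the slicing event's description.

(e)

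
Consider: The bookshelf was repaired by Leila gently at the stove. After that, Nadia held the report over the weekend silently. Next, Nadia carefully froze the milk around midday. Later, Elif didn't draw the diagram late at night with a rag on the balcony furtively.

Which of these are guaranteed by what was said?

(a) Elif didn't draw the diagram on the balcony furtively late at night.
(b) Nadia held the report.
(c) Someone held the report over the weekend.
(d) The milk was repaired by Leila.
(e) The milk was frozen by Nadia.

(b), (c), (e)

(a) Not entailed — dropping 'with a rag' under negation is not valid — the original leaves open that Elif drew the diagram some other way.
(b) Entailed — this follows by dropping conjuncts from the holding event's description.
(c) Entailed — the original entails any weakening of itself; this just drops 'silently' and generalizes the agent.
(d) Not entailed — Leila repaired the bookshelf, not the milk; the milk belongs to the freezing event.
(e) Entailed — every conjunct here is already in the original freezing event.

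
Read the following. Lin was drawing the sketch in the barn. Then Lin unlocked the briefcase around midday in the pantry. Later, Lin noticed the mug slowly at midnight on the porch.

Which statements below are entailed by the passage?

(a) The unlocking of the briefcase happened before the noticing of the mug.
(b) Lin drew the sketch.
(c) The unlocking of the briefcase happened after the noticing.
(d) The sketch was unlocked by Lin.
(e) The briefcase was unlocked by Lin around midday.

(a), (e)

(a) Entailed — the narrative places the unlocking before the noticing.
(b) Not entailed — 'was drawing' is progressive on an accomplishment; it does not entail the completed 'drew'.
(c) Not entailed — the narrative places the unlocking before the noticing, not after.
(d) Not entailed — Lin unlocked the briefcase, not the sketch; the sketch belongs to the drawing event.
(e) Entailed — the original entails any weakening of itself; this just drops 'in the pantry'.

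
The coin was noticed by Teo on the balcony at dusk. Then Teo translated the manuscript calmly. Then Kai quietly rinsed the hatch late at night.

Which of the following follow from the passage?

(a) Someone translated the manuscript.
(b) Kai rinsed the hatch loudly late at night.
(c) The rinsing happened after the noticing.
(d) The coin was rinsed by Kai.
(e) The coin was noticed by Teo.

(a) Entailed — every conjunct here is already in the original translating event.
(b) Not entailed — 'loudly' adds a manner not in (and inconsistent with) the original.
(c) Entailed — the narrative places the noticing before the rinsing.
(d) Not entailed — Kai rinsed the hatch, not the coin; the coin belongs to the noticing event.
(e) Entailed — this follows by dropping conjuncts from the noticing event's description.

(a), (c), (e)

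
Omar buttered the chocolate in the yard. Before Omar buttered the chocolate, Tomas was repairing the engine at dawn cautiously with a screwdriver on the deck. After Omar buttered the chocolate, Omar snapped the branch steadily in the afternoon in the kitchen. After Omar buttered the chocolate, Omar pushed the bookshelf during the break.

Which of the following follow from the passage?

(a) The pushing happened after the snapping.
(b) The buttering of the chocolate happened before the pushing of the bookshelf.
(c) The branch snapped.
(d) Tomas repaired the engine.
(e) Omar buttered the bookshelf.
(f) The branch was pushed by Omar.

(a) Not entailed — the narrative doesn't order the snapping relative to the pushing.
(b) Entailed — the narrative places the buttering before the pushing.
(c) Entailed — 'Omar snapped the branch' is causative; it entails the inchoative 'the branch snapped'.
(d) Not entailed — 'was repairing' is progressive on an accomplishment; it does not entail the completed 'repaired'.
(e) Not entailed — Omar buttered the chocolate, not the bookshelf; the bookshelf belongs to the pushing event.
(f) Not entailed — Omar pushed the bookshelf, not the branch; the branch belongs to the snapping event.

(b), (c)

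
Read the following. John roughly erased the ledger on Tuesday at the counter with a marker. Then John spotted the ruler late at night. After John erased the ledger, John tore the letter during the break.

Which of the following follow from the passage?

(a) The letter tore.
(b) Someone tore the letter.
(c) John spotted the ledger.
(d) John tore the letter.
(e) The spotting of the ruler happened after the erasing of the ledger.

(a), (b), (d), (e)

(a) Entailed — 'John tore the letter' is causative; it entails the inchoative 'the letter tore'.
(b) Entailed — dropping 'during the break' and generalizing the agent leaves a sub-description the original still satisfies.
(c) Not entailed — John spotted the ruler, not the ledger; the ledger belongs to the erasing event.
(d) Entailed — dropping 'during the break' leaves a sub-description the original still satisfies.
(e) Entailed — the narrative places the erasing before the spotting.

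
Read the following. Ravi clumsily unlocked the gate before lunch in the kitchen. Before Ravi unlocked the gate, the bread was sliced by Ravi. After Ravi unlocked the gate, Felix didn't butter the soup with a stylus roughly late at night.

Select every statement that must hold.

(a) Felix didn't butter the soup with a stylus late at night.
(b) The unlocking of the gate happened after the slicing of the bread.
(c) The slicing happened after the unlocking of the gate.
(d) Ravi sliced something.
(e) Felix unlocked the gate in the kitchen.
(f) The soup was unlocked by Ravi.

(a) Not entailed — dropping 'roughly' under negation is not valid — the original leaves open that Felix buttered the soup some other way.
(b) Entailed — the narrative places the slicing before the unlocking.
(c) Not entailed — the narrative places the slicing before the unlocking, not after.
(d) Entailed — the original entails any weakening of itself; this just generalizes the patient.
(e) Not entailed — the passage has Ravi unlocking the gate, not Felix.
(f) Not entailed — Ravi unlocked the gate, not the soup; the soup belongs to the buttering event.

(b), (d)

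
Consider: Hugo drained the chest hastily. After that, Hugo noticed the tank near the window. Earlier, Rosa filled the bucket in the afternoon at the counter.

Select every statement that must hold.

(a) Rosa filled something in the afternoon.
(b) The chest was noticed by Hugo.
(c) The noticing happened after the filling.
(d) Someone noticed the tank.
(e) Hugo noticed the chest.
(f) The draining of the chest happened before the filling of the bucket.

(a) Entailed — the original entails any weakening of itself; this just drops 'at the counter' and generalizes the patient.
(b) Not entailed — Hugo noticed the tank, not the chest; the chest belongs to the draining event.
(c) Entailed — the narrative places the filling before the noticing.
(d) Entailed — the original entails any weakening of itself; this just drops 'near the window' and generalizes the agent.
(e) Not entailed — Hugo noticed the tank, not the chest; the chest belongs to the draining event.
(f) Not entailed — the narrative doesn't order the draining relative to the filling.

(a), (c), (d)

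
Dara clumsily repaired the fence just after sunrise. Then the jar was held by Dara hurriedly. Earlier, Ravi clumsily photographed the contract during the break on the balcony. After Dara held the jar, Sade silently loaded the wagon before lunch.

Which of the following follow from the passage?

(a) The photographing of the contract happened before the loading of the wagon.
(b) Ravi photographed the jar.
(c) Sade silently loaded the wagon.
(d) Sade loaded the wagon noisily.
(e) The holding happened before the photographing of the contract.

(a) Entailed — the narrative places the photographing before the loading.
(b) Not entailed — Ravi photographed the contract, not the jar; the jar belongs to the holding event.
(c) Entailed — this follows by dropping conjuncts from the loading event's description.
(d) Not entailed — 'noisily' adds a manner not in (and inconsistent with) the original.
(e) Not entailed — the narrative places the photographing before the holding, not after.

(a), (c)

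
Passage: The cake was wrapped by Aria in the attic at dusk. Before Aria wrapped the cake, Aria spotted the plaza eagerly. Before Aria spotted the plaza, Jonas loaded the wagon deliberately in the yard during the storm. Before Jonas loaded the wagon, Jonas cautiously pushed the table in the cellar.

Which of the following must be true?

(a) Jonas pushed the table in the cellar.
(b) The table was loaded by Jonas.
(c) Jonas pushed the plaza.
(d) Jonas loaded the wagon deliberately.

(a), (d)

(a) Entailed — this follows by dropping conjuncts from the pushing event's description.
(b) Not entailed — Jonas loaded the wagon, not the table; the table belongs to the pushing event.
(c) Not entailed — Jonas pushed the table, not the plaza; the plaza belongs to the spotting event.
(d) Entailed — dropping 'during the storm', 'in the yard' leaves a sub-description the original still satisfies.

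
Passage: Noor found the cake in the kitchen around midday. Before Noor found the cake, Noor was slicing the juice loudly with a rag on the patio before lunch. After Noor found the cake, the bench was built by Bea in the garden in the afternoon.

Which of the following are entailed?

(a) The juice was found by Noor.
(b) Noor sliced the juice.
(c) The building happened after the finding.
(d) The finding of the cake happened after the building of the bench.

(a) Not entailed — Noor found the cake, not the juice; the juice belongs to the slicing event.
(b) Not entailed — 'was slicing' is progressive on an accomplishment; it does not entail the completed 'sliced'.
(c) Entailed — the narrative places the finding before the building.
(d) Not entailed — the narrative places the finding before the building, not after.

(c)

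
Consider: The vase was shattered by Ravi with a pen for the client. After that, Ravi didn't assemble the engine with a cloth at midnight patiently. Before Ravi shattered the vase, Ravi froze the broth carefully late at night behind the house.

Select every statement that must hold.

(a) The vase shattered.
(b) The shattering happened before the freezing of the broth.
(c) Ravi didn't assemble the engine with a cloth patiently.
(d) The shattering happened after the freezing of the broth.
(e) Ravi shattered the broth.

(a), (d)

(a) Entailed — 'Ravi shattered the vase' is causative; it entails the inchoative 'the vase shattered'.
(b) Not entailed — the narrative places the freezing before the shattering, not after.
(c) Not entailed — dropping 'at midnight' under negation is not valid — the original leaves open that Ravi assembled the engine some other way.
(d) Entailed — the narrative places the freezing before the shattering.
(e) Not entailed — Ravi shattered the vase, not the broth; the broth belongs to the freezing event.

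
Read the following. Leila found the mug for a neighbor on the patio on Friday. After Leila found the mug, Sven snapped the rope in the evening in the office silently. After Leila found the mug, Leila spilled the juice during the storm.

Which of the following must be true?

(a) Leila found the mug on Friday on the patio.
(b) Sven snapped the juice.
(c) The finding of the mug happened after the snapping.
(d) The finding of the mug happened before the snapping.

(a), (d)

(a) Entailed — dropping 'for a neighbor' leaves a sub-description the original still satisfies.
(b) Not entailed — Sven snapped the rope, not the juice; the juice belongs to the spilling event.
(c) Not entailed — the narrative places the finding before the snapping, not after.
(d) Entailed — the narrative places the finding before the snapping.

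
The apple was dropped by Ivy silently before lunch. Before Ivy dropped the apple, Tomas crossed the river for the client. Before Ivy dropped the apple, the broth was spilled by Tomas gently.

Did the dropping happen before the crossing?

The narrative orders the crossing before the dropping.

no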